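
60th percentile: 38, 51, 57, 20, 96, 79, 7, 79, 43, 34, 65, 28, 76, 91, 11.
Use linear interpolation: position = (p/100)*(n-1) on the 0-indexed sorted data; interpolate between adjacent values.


Sorted: 7, 11, 20, 28, 34, 38, 43, 51, 57, 65, 76, 79, 79, 91, 96
n = 15
Index = 60/100 * 14 = 8.4000
Lower = data[8] = 57, Upper = data[9] = 65
P60 = 57 + 0.4000*(8) = 60.2000

P60 = 60.2000


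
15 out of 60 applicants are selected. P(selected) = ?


P = 15/60 = 0.2500

P = 0.2500


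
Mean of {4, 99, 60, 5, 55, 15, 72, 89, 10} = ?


Sum = 4 + 99 + 60 + 5 + 55 + 15 + 72 + 89 + 10 = 409
n = 9
Mean = 409/9 = 45.4444

Mean = 45.4444


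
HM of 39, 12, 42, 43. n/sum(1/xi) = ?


Sum of reciprocals = 1/39 + 1/12 + 1/42 + 1/43 = 0.156040
HM = 4/0.156040 = 25.6345

HM = 25.6345


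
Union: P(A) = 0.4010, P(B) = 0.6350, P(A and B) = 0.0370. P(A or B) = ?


P(A∪B) = 0.4010 + 0.6350 - 0.0370
= 1.0360 - 0.0370
= 0.9990

P(A∪B) = 0.9990


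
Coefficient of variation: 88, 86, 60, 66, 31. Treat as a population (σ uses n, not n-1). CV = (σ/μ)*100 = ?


Mean = 66.2000
SD = 20.7113
CV = (20.7113/66.2000)*100 = 31.2860%

CV = 31.2860%


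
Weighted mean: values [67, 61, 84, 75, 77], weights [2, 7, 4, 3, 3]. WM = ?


Numerator = 67*2 + 61*7 + 84*4 + 75*3 + 77*3 = 1353
Denominator = 2 + 7 + 4 + 3 + 3 = 19
WM = 1353/19 = 71.2105

WM = 71.2105


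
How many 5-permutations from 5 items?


P(5,5) = 5!/0!
= 120/1
= 120

P(5,5) = 120


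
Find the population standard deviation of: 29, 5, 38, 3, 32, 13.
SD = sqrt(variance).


Mean = 20.0000
Variance = 185.3333
SD = sqrt(185.3333) = 13.6137

SD = 13.6137


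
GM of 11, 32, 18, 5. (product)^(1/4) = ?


Product = 11 × 32 × 18 × 5 = 31680
GM = 31680^(1/4) = 13.3412

GM = 13.3412


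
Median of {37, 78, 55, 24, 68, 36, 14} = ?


Sorted: 14, 24, 36, 37, 55, 68, 78
n = 7 (odd)
Middle value = 37

Median = 37


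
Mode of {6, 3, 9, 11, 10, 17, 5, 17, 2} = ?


Frequencies: 2:1, 3:1, 5:1, 6:1, 9:1, 10:1, 11:1, 17:2
Max frequency = 2
Mode = 17

Mode = 17


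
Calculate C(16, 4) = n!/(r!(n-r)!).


C(16,4) = 16!/(4! × 12!)
= 20922789888000/(24 × 479001600)
= 1820

C(16,4) = 1820


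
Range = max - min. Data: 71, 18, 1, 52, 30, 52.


Max = 71, Min = 1
Range = 71 - 1 = 70

Range = 70


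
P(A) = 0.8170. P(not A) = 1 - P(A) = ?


P(not A) = 1 - 0.8170 = 0.1830

P(not A) = 0.1830


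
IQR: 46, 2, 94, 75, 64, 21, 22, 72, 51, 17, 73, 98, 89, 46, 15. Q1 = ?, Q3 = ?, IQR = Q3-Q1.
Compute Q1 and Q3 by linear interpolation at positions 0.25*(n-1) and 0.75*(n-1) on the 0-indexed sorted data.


Sorted: 2, 15, 17, 21, 22, 46, 46, 51, 64, 72, 73, 75, 89, 94, 98
Q1 (25th %ile) = 21.5000
Q3 (75th %ile) = 74.0000
IQR = 74.0000 - 21.5000 = 52.5000

IQR = 52.5000


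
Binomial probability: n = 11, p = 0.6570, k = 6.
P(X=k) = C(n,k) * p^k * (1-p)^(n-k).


C(11,6) = 462
p^6 = 0.080425
(1-p)^5 = 0.004748
P = 462 * 0.080425 * 0.004748 = 0.1764

P(X=6) = 0.1764


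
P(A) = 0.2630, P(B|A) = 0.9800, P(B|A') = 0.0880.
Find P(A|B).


P(B) = P(B|A)*P(A) + P(B|A')*P(A')
= 0.9800*0.2630 + 0.0880*0.7370
= 0.257740 + 0.064856 = 0.322596
P(A|B) = 0.257740/0.322596 = 0.7990

P(A|B) = 0.7990


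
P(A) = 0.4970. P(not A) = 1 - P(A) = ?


P(not A) = 1 - 0.4970 = 0.5030

P(not A) = 0.5030


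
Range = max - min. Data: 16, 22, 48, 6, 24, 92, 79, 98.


Max = 98, Min = 6
Range = 98 - 6 = 92

Range = 92


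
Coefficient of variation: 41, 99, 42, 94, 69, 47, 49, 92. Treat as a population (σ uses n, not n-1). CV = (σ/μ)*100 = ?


Mean = 66.6250
SD = 23.4677
CV = (23.4677/66.6250)*100 = 35.2236%

CV = 35.2236%


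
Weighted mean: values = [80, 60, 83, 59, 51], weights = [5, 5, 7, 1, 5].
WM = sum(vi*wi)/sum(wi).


Numerator = 80*5 + 60*5 + 83*7 + 59*1 + 51*5 = 1595
Denominator = 5 + 5 + 7 + 1 + 5 = 23
WM = 1595/23 = 69.3478

WM = 69.3478


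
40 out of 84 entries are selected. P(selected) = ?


P = 40/84 = 0.4762

P = 0.4762


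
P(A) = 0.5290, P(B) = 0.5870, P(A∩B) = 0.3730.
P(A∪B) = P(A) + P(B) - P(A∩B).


P(A∪B) = 0.5290 + 0.5870 - 0.3730
= 1.1160 - 0.3730
= 0.7430

P(A∪B) = 0.7430


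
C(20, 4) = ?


C(20,4) = 20!/(4! × 16!)
= 2432902008176640000/(24 × 20922789888000)
= 4845

C(20,4) = 4845


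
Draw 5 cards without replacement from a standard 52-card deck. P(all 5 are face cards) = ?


P(all face cards) = (12/52) × (11/51) × (10/50) × (9/49) × (8/48)
= 0.0003

P = 0.0003


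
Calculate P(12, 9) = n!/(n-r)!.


P(12,9) = 12!/3!
= 479001600/6
= 79833600

P(12,9) = 79833600


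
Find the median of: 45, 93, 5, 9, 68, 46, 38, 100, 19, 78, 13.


Sorted: 5, 9, 13, 19, 38, 45, 46, 68, 78, 93, 100
n = 11 (odd)
Middle value = 45

Median = 45


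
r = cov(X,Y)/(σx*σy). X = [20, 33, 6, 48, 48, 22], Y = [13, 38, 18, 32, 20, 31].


Mean X = 29.5000, Mean Y = 25.3333
SD X = 15.250683, SD Y = 8.863157
Cov = 52.666667
r = 52.666667/(15.250683*8.863157) = 0.3896

r = 0.3896


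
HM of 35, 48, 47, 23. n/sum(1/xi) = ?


Sum of reciprocals = 1/35 + 1/48 + 1/47 + 1/23 = 0.114160
HM = 4/0.114160 = 35.0387

HM = 35.0387


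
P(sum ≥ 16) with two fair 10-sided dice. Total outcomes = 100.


Total outcomes = 10×10 = 100
Favorable (sum ≥ 16): 15
P = 15/100 = 0.1500

P = 0.1500


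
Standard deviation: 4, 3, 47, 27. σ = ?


Mean = 20.2500
Variance = 330.6875
SD = sqrt(330.6875) = 18.1848

SD = 18.1848


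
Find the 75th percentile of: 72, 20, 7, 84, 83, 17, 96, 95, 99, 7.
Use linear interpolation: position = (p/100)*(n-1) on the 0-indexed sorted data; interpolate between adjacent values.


Sorted: 7, 7, 17, 20, 72, 83, 84, 95, 96, 99
n = 10
Index = 75/100 * 9 = 6.7500
Lower = data[6] = 84, Upper = data[7] = 95
P75 = 84 + 0.7500*(11) = 92.2500

P75 = 92.2500


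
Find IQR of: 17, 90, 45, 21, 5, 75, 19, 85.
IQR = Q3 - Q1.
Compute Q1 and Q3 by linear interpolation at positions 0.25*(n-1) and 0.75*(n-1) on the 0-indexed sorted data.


Sorted: 5, 17, 19, 21, 45, 75, 85, 90
Q1 (25th %ile) = 18.5000
Q3 (75th %ile) = 77.5000
IQR = 77.5000 - 18.5000 = 59.0000

IQR = 59.0000


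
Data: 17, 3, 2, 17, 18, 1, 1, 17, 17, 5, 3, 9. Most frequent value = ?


Frequencies: 1:2, 2:1, 3:2, 5:1, 9:1, 17:4, 18:1
Max frequency = 4
Mode = 17

Mode = 17


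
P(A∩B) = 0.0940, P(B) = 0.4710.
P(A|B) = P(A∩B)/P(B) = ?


P(A|B) = 0.0940/0.4710 = 0.1996

P(A|B) = 0.1996


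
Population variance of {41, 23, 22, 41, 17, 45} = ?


Mean = 31.5000
Squared deviations: 90.2500, 72.2500, 90.2500, 90.2500, 210.2500, 182.2500
Sum = 735.5000
Variance = 735.5000/6 = 122.5833

Variance = 122.5833


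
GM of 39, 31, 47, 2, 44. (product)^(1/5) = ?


Product = 39 × 31 × 47 × 2 × 44 = 5000424
GM = 5000424^(1/5) = 21.8676

GM = 21.8676


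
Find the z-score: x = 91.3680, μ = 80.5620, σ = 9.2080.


z = (91.3680 - 80.5620)/9.2080
= 10.8060/9.2080
= 1.1735

z = 1.1735


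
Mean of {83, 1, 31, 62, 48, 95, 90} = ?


Sum = 83 + 1 + 31 + 62 + 48 + 95 + 90 = 410
n = 7
Mean = 410/7 = 58.5714

Mean = 58.5714


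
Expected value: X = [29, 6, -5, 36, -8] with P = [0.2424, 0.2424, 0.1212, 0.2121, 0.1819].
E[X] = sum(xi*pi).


E[X] = 29*0.2424 + 6*0.2424 - 5*0.1212 + 36*0.2121 - 8*0.1819
= 7.0296 + 1.4544 - 0.6060 + 7.6356 - 1.4552
= 14.0584

E[X] = 14.0584


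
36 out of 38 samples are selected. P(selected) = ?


P = 36/38 = 0.9474

P = 0.9474


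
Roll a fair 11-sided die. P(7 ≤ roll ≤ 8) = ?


Favorable outcomes (7 ≤ roll ≤ 8): 2
Total outcomes = 11
P = 2/11 = 0.1818

P = 0.1818


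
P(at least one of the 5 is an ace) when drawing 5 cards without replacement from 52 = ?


P(at least one) = 1 - P(none)
P(none) = (48/52) × (47/51) × (46/50) × (45/49) × (44/48) = 0.658842
P(at least one) = 1 - 0.658842 = 0.3412

P = 0.3412


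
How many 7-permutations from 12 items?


P(12,7) = 12!/5!
= 479001600/120
= 3991680

P(12,7) = 3991680


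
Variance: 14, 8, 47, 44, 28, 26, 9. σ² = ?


Mean = 25.1429
Squared deviations: 124.1633, 293.8776, 477.7347, 355.5918, 8.1633, 0.7347, 260.5918
Sum = 1520.8571
Variance = 1520.8571/7 = 217.2653

Variance = 217.2653


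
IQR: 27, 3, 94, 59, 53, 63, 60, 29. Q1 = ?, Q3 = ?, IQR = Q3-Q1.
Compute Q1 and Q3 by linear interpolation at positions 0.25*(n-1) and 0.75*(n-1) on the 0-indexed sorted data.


Sorted: 3, 27, 29, 53, 59, 60, 63, 94
Q1 (25th %ile) = 28.5000
Q3 (75th %ile) = 60.7500
IQR = 60.7500 - 28.5000 = 32.2500

IQR = 32.2500


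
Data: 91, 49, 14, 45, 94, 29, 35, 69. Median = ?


Sorted: 14, 29, 35, 45, 49, 69, 91, 94
n = 8 (even)
Middle values: 45 and 49
Median = (45+49)/2 = 47.0000

Median = 47.0000


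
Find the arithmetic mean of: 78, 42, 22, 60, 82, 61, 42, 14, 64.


Sum = 78 + 42 + 22 + 60 + 82 + 61 + 42 + 14 + 64 = 465
n = 9
Mean = 465/9 = 51.6667

Mean = 51.6667


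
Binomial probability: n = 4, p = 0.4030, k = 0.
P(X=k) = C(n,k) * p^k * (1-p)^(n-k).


C(4,0) = 1
p^0 = 1.000000
(1-p)^4 = 0.127027
P = 1 * 1.000000 * 0.127027 = 0.1270

P(X=0) = 0.1270


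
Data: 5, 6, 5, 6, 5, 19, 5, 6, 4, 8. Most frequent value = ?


Frequencies: 4:1, 5:4, 6:3, 8:1, 19:1
Max frequency = 4
Mode = 5

Mode = 5


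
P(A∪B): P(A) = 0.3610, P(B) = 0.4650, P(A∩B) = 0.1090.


P(A∪B) = 0.3610 + 0.4650 - 0.1090
= 0.8260 - 0.1090
= 0.7170

P(A∪B) = 0.7170


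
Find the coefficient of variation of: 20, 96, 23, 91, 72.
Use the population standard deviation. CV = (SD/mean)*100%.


Mean = 60.4000
SD = 32.7695
CV = (32.7695/60.4000)*100 = 54.2541%

CV = 54.2541%


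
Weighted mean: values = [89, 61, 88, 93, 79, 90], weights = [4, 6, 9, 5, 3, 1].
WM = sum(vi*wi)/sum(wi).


Numerator = 89*4 + 61*6 + 88*9 + 93*5 + 79*3 + 90*1 = 2306
Denominator = 4 + 6 + 9 + 5 + 3 + 1 = 28
WM = 2306/28 = 82.3571

WM = 82.3571


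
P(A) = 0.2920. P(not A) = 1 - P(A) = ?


P(not A) = 1 - 0.2920 = 0.7080

P(not A) = 0.7080


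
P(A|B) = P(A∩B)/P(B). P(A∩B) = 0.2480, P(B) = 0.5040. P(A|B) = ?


P(A|B) = 0.2480/0.5040 = 0.4921

P(A|B) = 0.4921


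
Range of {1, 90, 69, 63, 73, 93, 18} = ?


Max = 93, Min = 1
Range = 93 - 1 = 92

Range = 92


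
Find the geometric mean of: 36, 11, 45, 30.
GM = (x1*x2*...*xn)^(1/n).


Product = 36 × 11 × 45 × 30 = 534600
GM = 534600^(1/4) = 27.0400

GM = 27.0400


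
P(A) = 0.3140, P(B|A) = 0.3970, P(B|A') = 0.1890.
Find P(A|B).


P(B) = P(B|A)*P(A) + P(B|A')*P(A')
= 0.3970*0.3140 + 0.1890*0.6860
= 0.124658 + 0.129654 = 0.254312
P(A|B) = 0.124658/0.254312 = 0.4902

P(A|B) = 0.4902


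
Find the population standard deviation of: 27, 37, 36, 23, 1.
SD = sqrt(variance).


Mean = 24.8000
Variance = 169.7600
SD = sqrt(169.7600) = 13.0292

SD = 13.0292


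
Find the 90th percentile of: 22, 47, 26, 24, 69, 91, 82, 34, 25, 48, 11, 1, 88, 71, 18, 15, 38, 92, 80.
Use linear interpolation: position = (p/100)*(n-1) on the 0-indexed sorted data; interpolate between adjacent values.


Sorted: 1, 11, 15, 18, 22, 24, 25, 26, 34, 38, 47, 48, 69, 71, 80, 82, 88, 91, 92
n = 19
Index = 90/100 * 18 = 16.2000
Lower = data[16] = 88, Upper = data[17] = 91
P90 = 88 + 0.2000*(3) = 88.6000

P90 = 88.6000


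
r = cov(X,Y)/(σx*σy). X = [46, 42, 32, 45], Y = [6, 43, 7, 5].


Mean X = 41.2500, Mean Y = 15.2500
SD X = 5.539630, SD Y = 16.037066
Cov = 3.687500
r = 3.687500/(5.539630*16.037066) = 0.0415

r = 0.0415


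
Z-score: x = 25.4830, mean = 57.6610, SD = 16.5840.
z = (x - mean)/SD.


z = (25.4830 - 57.6610)/16.5840
= -32.1780/16.5840
= -1.9403

z = -1.9403


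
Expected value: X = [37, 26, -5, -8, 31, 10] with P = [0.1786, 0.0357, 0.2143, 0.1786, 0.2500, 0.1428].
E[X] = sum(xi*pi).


E[X] = 37*0.1786 + 26*0.0357 - 5*0.2143 - 8*0.1786 + 31*0.2500 + 10*0.1428
= 6.6082 + 0.9282 - 1.0715 - 1.4288 + 7.7500 + 1.4280
= 14.2141

E[X] = 14.2141


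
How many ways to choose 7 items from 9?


C(9,7) = 9!/(7! × 2!)
= 362880/(5040 × 2)
= 36

C(9,7) = 36


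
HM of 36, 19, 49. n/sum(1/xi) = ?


Sum of reciprocals = 1/36 + 1/19 + 1/49 = 0.100818
HM = 3/0.100818 = 29.7567

HM = 29.7567


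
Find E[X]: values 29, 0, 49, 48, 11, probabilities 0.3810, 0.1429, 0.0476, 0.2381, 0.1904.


E[X] = 29*0.3810 + 0*0.1429 + 49*0.0476 + 48*0.2381 + 11*0.1904
= 11.0490 + 0 + 2.3324 + 11.4288 + 2.0944
= 26.9046

E[X] = 26.9046


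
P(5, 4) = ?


P(5,4) = 5!/1!
= 120/1
= 120

P(5,4) = 120


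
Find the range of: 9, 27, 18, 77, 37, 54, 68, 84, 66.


Max = 84, Min = 9
Range = 84 - 9 = 75

Range = 75


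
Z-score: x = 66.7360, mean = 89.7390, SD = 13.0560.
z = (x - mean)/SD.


z = (66.7360 - 89.7390)/13.0560
= -23.0030/13.0560
= -1.7619

z = -1.7619


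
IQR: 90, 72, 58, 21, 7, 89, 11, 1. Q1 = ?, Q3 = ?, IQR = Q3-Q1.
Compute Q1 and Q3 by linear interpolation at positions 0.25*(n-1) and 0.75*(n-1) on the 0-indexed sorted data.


Sorted: 1, 7, 11, 21, 58, 72, 89, 90
Q1 (25th %ile) = 10.0000
Q3 (75th %ile) = 76.2500
IQR = 76.2500 - 10.0000 = 66.2500

IQR = 66.2500


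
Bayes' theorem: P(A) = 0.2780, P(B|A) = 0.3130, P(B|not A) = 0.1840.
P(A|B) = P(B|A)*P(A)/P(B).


P(B) = P(B|A)*P(A) + P(B|A')*P(A')
= 0.3130*0.2780 + 0.1840*0.7220
= 0.087014 + 0.132848 = 0.219862
P(A|B) = 0.087014/0.219862 = 0.3958

P(A|B) = 0.3958


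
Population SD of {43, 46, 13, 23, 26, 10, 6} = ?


Mean = 23.8571
Variance = 212.9796
SD = sqrt(212.9796) = 14.5938

SD = 14.5938


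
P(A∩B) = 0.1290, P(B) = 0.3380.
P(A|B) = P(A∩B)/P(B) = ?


P(A|B) = 0.1290/0.3380 = 0.3817

P(A|B) = 0.3817


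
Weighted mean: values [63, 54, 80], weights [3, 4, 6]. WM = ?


Numerator = 63*3 + 54*4 + 80*6 = 885
Denominator = 3 + 4 + 6 = 13
WM = 885/13 = 68.0769

WM = 68.0769


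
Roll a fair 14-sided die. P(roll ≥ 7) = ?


Favorable outcomes (roll ≥ 7): 8
Total outcomes = 14
P = 8/14 = 0.5714

P = 0.5714


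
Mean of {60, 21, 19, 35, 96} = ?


Sum = 60 + 21 + 19 + 35 + 96 = 231
n = 5
Mean = 231/5 = 46.2000

Mean = 46.2000


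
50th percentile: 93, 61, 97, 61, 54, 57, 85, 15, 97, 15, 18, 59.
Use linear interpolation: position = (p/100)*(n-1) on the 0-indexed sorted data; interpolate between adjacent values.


Sorted: 15, 15, 18, 54, 57, 59, 61, 61, 85, 93, 97, 97
n = 12
Index = 50/100 * 11 = 5.5000
Lower = data[5] = 59, Upper = data[6] = 61
P50 = 59 + 0.5000*(2) = 60.0000

P50 = 60.0000


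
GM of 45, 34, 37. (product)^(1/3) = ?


Product = 45 × 34 × 37 = 56610
GM = 56610^(1/3) = 38.3970

GM = 38.3970


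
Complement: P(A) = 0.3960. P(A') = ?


P(not A) = 1 - 0.3960 = 0.6040

P(not A) = 0.6040


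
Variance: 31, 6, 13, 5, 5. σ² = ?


Mean = 12.0000
Squared deviations: 361.0000, 36.0000, 1.0000, 49.0000, 49.0000
Sum = 496.0000
Variance = 496.0000/5 = 99.2000

Variance = 99.2000


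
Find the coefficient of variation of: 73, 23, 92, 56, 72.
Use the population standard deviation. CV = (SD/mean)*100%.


Mean = 63.2000
SD = 23.1119
CV = (23.1119/63.2000)*100 = 36.5695%

CV = 36.5695%


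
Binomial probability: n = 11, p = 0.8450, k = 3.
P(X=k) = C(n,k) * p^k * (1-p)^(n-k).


C(11,3) = 165
p^3 = 0.603351
(1-p)^8 = 3.331606e-07
P = 165 * 0.603351 * 3.331606e-07 = 3.3167e-05

P(X=3) = 3.3167e-05


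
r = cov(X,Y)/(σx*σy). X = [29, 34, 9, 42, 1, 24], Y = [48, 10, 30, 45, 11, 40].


Mean X = 23.1667, Mean Y = 30.6667
SD X = 14.135259, SD Y = 15.315207
Cov = 100.055556
r = 100.055556/(14.135259*15.315207) = 0.4622

r = 0.4622


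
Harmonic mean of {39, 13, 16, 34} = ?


Sum of reciprocals = 1/39 + 1/13 + 1/16 + 1/34 = 0.194476
HM = 4/0.194476 = 20.5681

HM = 20.5681


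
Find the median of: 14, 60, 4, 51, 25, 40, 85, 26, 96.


Sorted: 4, 14, 25, 26, 40, 51, 60, 85, 96
n = 9 (odd)
Middle value = 40

Median = 40


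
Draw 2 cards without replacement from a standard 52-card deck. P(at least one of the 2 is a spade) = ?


P(at least one) = 1 - P(none)
P(none) = (39/52) × (38/51) = 0.558824
P(at least one) = 1 - 0.558824 = 0.4412

P = 0.4412


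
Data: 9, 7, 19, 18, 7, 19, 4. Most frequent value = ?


Frequencies: 4:1, 7:2, 9:1, 18:1, 19:2
Max frequency = 2
Mode = 7, 19

Mode = 7, 19


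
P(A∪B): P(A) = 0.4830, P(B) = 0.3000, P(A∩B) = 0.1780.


P(A∪B) = 0.4830 + 0.3000 - 0.1780
= 0.7830 - 0.1780
= 0.6050

P(A∪B) = 0.6050


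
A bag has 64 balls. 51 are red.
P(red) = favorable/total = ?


P = 51/64 = 0.7969

P = 0.7969


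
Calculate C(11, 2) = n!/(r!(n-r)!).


C(11,2) = 11!/(2! × 9!)
= 39916800/(2 × 362880)
= 55

C(11,2) = 55


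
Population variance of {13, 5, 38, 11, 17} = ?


Mean = 16.8000
Squared deviations: 14.4400, 139.2400, 449.4400, 33.6400, 0.0400
Sum = 636.8000
Variance = 636.8000/5 = 127.3600

Variance = 127.3600


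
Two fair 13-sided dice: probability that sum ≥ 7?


Total outcomes = 13×13 = 169
Favorable (sum ≥ 7): 154
P = 154/169 = 0.9112

P = 0.9112


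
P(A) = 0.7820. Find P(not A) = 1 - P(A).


P(not A) = 1 - 0.7820 = 0.2180

P(not A) = 0.2180


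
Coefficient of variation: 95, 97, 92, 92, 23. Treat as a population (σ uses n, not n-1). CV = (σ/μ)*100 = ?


Mean = 79.8000
SD = 28.4633
CV = (28.4633/79.8000)*100 = 35.6683%

CV = 35.6683%


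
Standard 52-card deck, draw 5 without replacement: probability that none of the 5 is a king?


P(no kings) = (48/52) × (47/51) × (46/50) × (45/49) × (44/48)
= 0.6588

P = 0.6588


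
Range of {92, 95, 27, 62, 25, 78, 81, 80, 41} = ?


Max = 95, Min = 25
Range = 95 - 25 = 70

Range = 70


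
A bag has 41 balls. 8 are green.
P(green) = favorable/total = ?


P = 8/41 = 0.1951

P = 0.1951


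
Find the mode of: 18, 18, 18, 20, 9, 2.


Frequencies: 2:1, 9:1, 18:3, 20:1
Max frequency = 3
Mode = 18

Mode = 18


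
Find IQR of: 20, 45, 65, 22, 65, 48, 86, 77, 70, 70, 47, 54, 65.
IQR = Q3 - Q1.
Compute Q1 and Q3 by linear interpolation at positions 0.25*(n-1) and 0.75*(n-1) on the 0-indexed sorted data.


Sorted: 20, 22, 45, 47, 48, 54, 65, 65, 65, 70, 70, 77, 86
Q1 (25th %ile) = 47.0000
Q3 (75th %ile) = 70.0000
IQR = 70.0000 - 47.0000 = 23.0000

IQR = 23.0000


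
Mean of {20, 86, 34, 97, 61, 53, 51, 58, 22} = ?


Sum = 20 + 86 + 34 + 97 + 61 + 53 + 51 + 58 + 22 = 482
n = 9
Mean = 482/9 = 53.5556

Mean = 53.5556


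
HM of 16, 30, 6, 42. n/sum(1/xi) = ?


Sum of reciprocals = 1/16 + 1/30 + 1/6 + 1/42 = 0.286310
HM = 4/0.286310 = 13.9709

HM = 13.9709


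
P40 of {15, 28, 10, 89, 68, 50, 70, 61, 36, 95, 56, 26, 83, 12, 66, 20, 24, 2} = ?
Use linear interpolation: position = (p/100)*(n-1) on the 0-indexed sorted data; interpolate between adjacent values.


Sorted: 2, 10, 12, 15, 20, 24, 26, 28, 36, 50, 56, 61, 66, 68, 70, 83, 89, 95
n = 18
Index = 40/100 * 17 = 6.8000
Lower = data[6] = 26, Upper = data[7] = 28
P40 = 26 + 0.8000*(2) = 27.6000

P40 = 27.6000


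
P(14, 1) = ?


P(14,1) = 14!/13!
= 87178291200/6227020800
= 14

P(14,1) = 14


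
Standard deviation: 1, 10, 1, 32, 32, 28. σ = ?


Mean = 17.3333
Variance = 188.5556
SD = sqrt(188.5556) = 13.7316

SD = 13.7316


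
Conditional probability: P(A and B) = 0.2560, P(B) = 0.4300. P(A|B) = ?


P(A|B) = 0.2560/0.4300 = 0.5953

P(A|B) = 0.5953


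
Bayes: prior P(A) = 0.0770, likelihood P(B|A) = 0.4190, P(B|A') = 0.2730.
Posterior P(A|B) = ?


P(B) = P(B|A)*P(A) + P(B|A')*P(A')
= 0.4190*0.0770 + 0.2730*0.9230
= 0.032263 + 0.251979 = 0.284242
P(A|B) = 0.032263/0.284242 = 0.1135

P(A|B) = 0.1135


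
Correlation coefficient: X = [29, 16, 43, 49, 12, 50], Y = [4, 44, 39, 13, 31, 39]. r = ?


Mean X = 33.1667, Mean Y = 28.3333
SD X = 15.225162, SD Y = 14.761060
Cov = -30.388889
r = -30.388889/(15.225162*14.761060) = -0.1352

r = -0.1352


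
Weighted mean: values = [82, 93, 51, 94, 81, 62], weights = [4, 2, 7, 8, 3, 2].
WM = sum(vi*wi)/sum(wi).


Numerator = 82*4 + 93*2 + 51*7 + 94*8 + 81*3 + 62*2 = 1990
Denominator = 4 + 2 + 7 + 8 + 3 + 2 = 26
WM = 1990/26 = 76.5385

WM = 76.5385


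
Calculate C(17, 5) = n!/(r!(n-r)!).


C(17,5) = 17!/(5! × 12!)
= 355687428096000/(120 × 479001600)
= 6188

C(17,5) = 6188


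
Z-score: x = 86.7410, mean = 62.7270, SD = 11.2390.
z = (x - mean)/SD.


z = (86.7410 - 62.7270)/11.2390
= 24.0140/11.2390
= 2.1367

z = 2.1367


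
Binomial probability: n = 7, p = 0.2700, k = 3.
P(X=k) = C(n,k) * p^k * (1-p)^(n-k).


C(7,3) = 35
p^3 = 0.019683
(1-p)^4 = 0.283982
P = 35 * 0.019683 * 0.283982 = 0.1956

P(X=3) = 0.1956


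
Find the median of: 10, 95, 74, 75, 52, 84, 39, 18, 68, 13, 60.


Sorted: 10, 13, 18, 39, 52, 60, 68, 74, 75, 84, 95
n = 11 (odd)
Middle value = 60

Median = 60


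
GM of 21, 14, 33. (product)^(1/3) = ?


Product = 21 × 14 × 33 = 9702
GM = 9702^(1/3) = 21.3282

GM = 21.3282


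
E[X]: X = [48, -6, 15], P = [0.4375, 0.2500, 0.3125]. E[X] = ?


E[X] = 48*0.4375 - 6*0.2500 + 15*0.3125
= 21.0000 - 1.5000 + 4.6875
= 24.1875

E[X] = 24.1875


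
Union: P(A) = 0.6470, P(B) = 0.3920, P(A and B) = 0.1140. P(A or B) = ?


P(A∪B) = 0.6470 + 0.3920 - 0.1140
= 1.0390 - 0.1140
= 0.9250

P(A∪B) = 0.9250


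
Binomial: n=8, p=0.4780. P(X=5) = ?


C(8,5) = 56
p^5 = 0.024954
(1-p)^3 = 0.142237
P = 56 * 0.024954 * 0.142237 = 0.1988

P(X=5) = 0.1988


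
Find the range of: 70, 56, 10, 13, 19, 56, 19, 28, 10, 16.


Max = 70, Min = 10
Range = 70 - 10 = 60

Range = 60


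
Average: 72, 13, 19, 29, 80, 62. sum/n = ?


Sum = 72 + 13 + 19 + 29 + 80 + 62 = 275
n = 6
Mean = 275/6 = 45.8333

Mean = 45.8333


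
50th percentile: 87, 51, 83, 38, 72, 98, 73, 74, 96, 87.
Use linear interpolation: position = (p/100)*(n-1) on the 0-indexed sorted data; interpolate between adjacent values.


Sorted: 38, 51, 72, 73, 74, 83, 87, 87, 96, 98
n = 10
Index = 50/100 * 9 = 4.5000
Lower = data[4] = 74, Upper = data[5] = 83
P50 = 74 + 0.5000*(9) = 78.5000

P50 = 78.5000


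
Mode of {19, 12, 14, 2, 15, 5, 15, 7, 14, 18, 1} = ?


Frequencies: 1:1, 2:1, 5:1, 7:1, 12:1, 14:2, 15:2, 18:1, 19:1
Max frequency = 2
Mode = 14, 15

Mode = 14, 15


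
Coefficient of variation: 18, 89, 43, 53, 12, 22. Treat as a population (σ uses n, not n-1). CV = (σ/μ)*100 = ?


Mean = 39.5000
SD = 26.3613
CV = (26.3613/39.5000)*100 = 66.7374%

CV = 66.7374%


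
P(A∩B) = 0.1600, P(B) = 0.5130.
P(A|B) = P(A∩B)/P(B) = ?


P(A|B) = 0.1600/0.5130 = 0.3119

P(A|B) = 0.3119


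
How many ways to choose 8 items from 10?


C(10,8) = 10!/(8! × 2!)
= 3628800/(40320 × 2)
= 45

C(10,8) = 45


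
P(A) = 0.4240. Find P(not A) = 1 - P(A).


P(not A) = 1 - 0.4240 = 0.5760

P(not A) = 0.5760


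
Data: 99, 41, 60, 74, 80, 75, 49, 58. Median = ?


Sorted: 41, 49, 58, 60, 74, 75, 80, 99
n = 8 (even)
Middle values: 60 and 74
Median = (60+74)/2 = 67.0000

Median = 67.0000


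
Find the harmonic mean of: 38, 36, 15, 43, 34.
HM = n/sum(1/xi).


Sum of reciprocals = 1/38 + 1/36 + 1/15 + 1/43 + 1/34 = 0.173428
HM = 5/0.173428 = 28.8304

HM = 28.8304


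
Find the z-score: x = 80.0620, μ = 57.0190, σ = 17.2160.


z = (80.0620 - 57.0190)/17.2160
= 23.0430/17.2160
= 1.3385

z = 1.3385


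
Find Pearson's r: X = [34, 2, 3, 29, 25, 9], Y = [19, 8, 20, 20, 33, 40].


Mean X = 17.0000, Mean Y = 23.3333
SD X = 12.793227, SD Y = 10.386958
Cov = 17.833333
r = 17.833333/(12.793227*10.386958) = 0.1342

r = 0.1342


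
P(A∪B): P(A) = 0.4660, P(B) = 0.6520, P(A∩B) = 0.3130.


P(A∪B) = 0.4660 + 0.6520 - 0.3130
= 1.1180 - 0.3130
= 0.8050

P(A∪B) = 0.8050


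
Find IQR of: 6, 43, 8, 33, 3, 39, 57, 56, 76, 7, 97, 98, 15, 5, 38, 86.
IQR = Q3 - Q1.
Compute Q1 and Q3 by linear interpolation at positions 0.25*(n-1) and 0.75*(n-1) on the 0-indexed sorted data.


Sorted: 3, 5, 6, 7, 8, 15, 33, 38, 39, 43, 56, 57, 76, 86, 97, 98
Q1 (25th %ile) = 7.7500
Q3 (75th %ile) = 61.7500
IQR = 61.7500 - 7.7500 = 54.0000

IQR = 54.0000


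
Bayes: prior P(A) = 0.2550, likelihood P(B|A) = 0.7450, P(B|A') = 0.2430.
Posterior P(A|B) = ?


P(B) = P(B|A)*P(A) + P(B|A')*P(A')
= 0.7450*0.2550 + 0.2430*0.7450
= 0.189975 + 0.181035 = 0.371010
P(A|B) = 0.189975/0.371010 = 0.5120

P(A|B) = 0.5120


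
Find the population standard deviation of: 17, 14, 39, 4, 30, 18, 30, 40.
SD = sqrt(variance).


Mean = 24.0000
Variance = 142.2500
SD = sqrt(142.2500) = 11.9269

SD = 11.9269


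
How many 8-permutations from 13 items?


P(13,8) = 13!/5!
= 6227020800/120
= 51891840

P(13,8) = 51891840


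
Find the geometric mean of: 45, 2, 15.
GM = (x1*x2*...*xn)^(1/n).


Product = 45 × 2 × 15 = 1350
GM = 1350^(1/3) = 11.0521

GM = 11.0521


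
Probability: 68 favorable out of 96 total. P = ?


P = 68/96 = 0.7083

P = 0.7083


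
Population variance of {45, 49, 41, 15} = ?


Mean = 37.5000
Squared deviations: 56.2500, 132.2500, 12.2500, 506.2500
Sum = 707.0000
Variance = 707.0000/4 = 176.7500

Variance = 176.7500


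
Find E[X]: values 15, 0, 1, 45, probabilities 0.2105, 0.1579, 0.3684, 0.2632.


E[X] = 15*0.2105 + 0*0.1579 + 1*0.3684 + 45*0.2632
= 3.1575 + 0 + 0.3684 + 11.8440
= 15.3699

E[X] = 15.3699


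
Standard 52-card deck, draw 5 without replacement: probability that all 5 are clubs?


P(all clubs) = (13/52) × (12/51) × (11/50) × (10/49) × (9/48)
= 0.0005

P = 0.0005


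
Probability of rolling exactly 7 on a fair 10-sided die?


Favorable outcomes (roll = 7): 1
Total outcomes = 10
P = 1/10 = 0.1000

P = 0.1000


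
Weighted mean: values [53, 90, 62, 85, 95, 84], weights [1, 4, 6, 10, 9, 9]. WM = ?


Numerator = 53*1 + 90*4 + 62*6 + 85*10 + 95*9 + 84*9 = 3246
Denominator = 1 + 4 + 6 + 10 + 9 + 9 = 39
WM = 3246/39 = 83.2308

WM = 83.2308


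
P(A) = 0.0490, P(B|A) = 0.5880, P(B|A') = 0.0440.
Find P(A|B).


P(B) = P(B|A)*P(A) + P(B|A')*P(A')
= 0.5880*0.0490 + 0.0440*0.9510
= 0.028812 + 0.041844 = 0.070656
P(A|B) = 0.028812/0.070656 = 0.4078

P(A|B) = 0.4078


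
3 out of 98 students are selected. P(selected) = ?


P = 3/98 = 0.0306

P = 0.0306


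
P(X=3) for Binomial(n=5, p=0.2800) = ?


C(5,3) = 10
p^3 = 0.021952
(1-p)^2 = 0.518400
P = 10 * 0.021952 * 0.518400 = 0.1138

P(X=3) = 0.1138


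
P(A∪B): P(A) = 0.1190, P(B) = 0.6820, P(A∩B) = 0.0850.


P(A∪B) = 0.1190 + 0.6820 - 0.0850
= 0.8010 - 0.0850
= 0.7160

P(A∪B) = 0.7160


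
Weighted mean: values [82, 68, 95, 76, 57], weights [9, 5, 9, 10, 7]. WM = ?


Numerator = 82*9 + 68*5 + 95*9 + 76*10 + 57*7 = 3092
Denominator = 9 + 5 + 9 + 10 + 7 = 40
WM = 3092/40 = 77.3000

WM = 77.3000


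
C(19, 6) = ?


C(19,6) = 19!/(6! × 13!)
= 121645100408832000/(720 × 6227020800)
= 27132

C(19,6) = 27132


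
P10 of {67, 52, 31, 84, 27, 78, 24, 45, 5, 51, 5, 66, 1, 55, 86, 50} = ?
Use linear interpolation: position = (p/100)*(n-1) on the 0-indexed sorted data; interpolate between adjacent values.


Sorted: 1, 5, 5, 24, 27, 31, 45, 50, 51, 52, 55, 66, 67, 78, 84, 86
n = 16
Index = 10/100 * 15 = 1.5000
Lower = data[1] = 5, Upper = data[2] = 5
P10 = 5 + 0.5000*(0) = 5.0000

P10 = 5.0000


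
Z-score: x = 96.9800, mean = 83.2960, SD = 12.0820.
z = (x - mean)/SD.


z = (96.9800 - 83.2960)/12.0820
= 13.6840/12.0820
= 1.1326

z = 1.1326


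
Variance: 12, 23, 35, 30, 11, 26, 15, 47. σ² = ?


Mean = 24.8750
Squared deviations: 165.7656, 3.5156, 102.5156, 26.2656, 192.5156, 1.2656, 97.5156, 489.5156
Sum = 1078.8750
Variance = 1078.8750/8 = 134.8594

Variance = 134.8594


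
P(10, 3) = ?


P(10,3) = 10!/7!
= 3628800/5040
= 720

P(10,3) = 720


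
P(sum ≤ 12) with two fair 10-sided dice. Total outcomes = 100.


Total outcomes = 10×10 = 100
Favorable (sum ≤ 12): 64
P = 64/100 = 0.6400

P = 0.6400


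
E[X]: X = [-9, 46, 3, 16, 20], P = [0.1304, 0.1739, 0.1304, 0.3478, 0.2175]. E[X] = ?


E[X] = -9*0.1304 + 46*0.1739 + 3*0.1304 + 16*0.3478 + 20*0.2175
= -1.1736 + 7.9994 + 0.3912 + 5.5648 + 4.3500
= 17.1318

E[X] = 17.1318


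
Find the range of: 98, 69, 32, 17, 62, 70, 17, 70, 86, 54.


Max = 98, Min = 17
Range = 98 - 17 = 81

Range = 81


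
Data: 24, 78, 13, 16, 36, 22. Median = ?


Sorted: 13, 16, 22, 24, 36, 78
n = 6 (even)
Middle values: 22 and 24
Median = (22+24)/2 = 23.0000

Median = 23.0000


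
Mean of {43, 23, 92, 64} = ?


Sum = 43 + 23 + 92 + 64 = 222
n = 4
Mean = 222/4 = 55.5000

Mean = 55.5000


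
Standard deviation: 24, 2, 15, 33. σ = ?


Mean = 18.5000
Variance = 131.2500
SD = sqrt(131.2500) = 11.4564

SD = 11.4564


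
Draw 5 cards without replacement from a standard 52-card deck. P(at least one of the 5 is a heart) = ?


P(at least one) = 1 - P(none)
P(none) = (39/52) × (38/51) × (37/50) × (36/49) × (35/48) = 0.221534
P(at least one) = 1 - 0.221534 = 0.7785

P = 0.7785


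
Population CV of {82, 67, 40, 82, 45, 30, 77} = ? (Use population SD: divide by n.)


Mean = 60.4286
SD = 20.1058
CV = (20.1058/60.4286)*100 = 33.2721%

CV = 33.2721%


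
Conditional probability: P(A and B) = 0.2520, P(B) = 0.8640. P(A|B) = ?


P(A|B) = 0.2520/0.8640 = 0.2917

P(A|B) = 0.2917


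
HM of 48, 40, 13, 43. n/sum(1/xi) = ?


Sum of reciprocals = 1/48 + 1/40 + 1/13 + 1/43 = 0.146012
HM = 4/0.146012 = 27.3950

HM = 27.3950


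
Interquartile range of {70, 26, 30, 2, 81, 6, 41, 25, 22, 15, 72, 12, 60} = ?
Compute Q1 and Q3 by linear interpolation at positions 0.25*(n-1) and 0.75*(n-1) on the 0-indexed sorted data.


Sorted: 2, 6, 12, 15, 22, 25, 26, 30, 41, 60, 70, 72, 81
Q1 (25th %ile) = 15.0000
Q3 (75th %ile) = 60.0000
IQR = 60.0000 - 15.0000 = 45.0000

IQR = 45.0000


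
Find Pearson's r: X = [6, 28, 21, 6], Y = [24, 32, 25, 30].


Mean X = 15.2500, Mean Y = 27.7500
SD X = 9.575359, SD Y = 3.344772
Cov = 13.062500
r = 13.062500/(9.575359*3.344772) = 0.4079

r = 0.4079


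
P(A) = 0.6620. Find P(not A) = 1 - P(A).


P(not A) = 1 - 0.6620 = 0.3380

P(not A) = 0.3380


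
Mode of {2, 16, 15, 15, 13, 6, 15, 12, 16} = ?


Frequencies: 2:1, 6:1, 12:1, 13:1, 15:3, 16:2
Max frequency = 3
Mode = 15

Mode = 15


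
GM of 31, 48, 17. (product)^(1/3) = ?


Product = 31 × 48 × 17 = 25296
GM = 25296^(1/3) = 29.3551

GM = 29.3551


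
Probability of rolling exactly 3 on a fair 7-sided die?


Favorable outcomes (roll = 3): 1
Total outcomes = 7
P = 1/7 = 0.1429

P = 0.1429


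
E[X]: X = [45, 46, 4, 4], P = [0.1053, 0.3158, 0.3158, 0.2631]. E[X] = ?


E[X] = 45*0.1053 + 46*0.3158 + 4*0.3158 + 4*0.2631
= 4.7385 + 14.5268 + 1.2632 + 1.0524
= 21.5809

E[X] = 21.5809


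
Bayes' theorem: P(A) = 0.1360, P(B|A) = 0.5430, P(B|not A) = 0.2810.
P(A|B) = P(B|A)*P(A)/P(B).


P(B) = P(B|A)*P(A) + P(B|A')*P(A')
= 0.5430*0.1360 + 0.2810*0.8640
= 0.073848 + 0.242784 = 0.316632
P(A|B) = 0.073848/0.316632 = 0.2332

P(A|B) = 0.2332


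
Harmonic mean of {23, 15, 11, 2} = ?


Sum of reciprocals = 1/23 + 1/15 + 1/11 + 1/2 = 0.701054
HM = 4/0.701054 = 5.7057

HM = 5.7057


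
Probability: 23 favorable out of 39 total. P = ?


P = 23/39 = 0.5897

P = 0.5897


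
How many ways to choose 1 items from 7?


C(7,1) = 7!/(1! × 6!)
= 5040/(1 × 720)
= 7

C(7,1) = 7


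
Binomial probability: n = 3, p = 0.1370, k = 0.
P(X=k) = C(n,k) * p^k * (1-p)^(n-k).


C(3,0) = 1
p^0 = 1.000000
(1-p)^3 = 0.642736
P = 1 * 1.000000 * 0.642736 = 0.6427

P(X=0) = 0.6427


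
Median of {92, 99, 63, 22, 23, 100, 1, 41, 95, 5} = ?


Sorted: 1, 5, 22, 23, 41, 63, 92, 95, 99, 100
n = 10 (even)
Middle values: 41 and 63
Median = (41+63)/2 = 52.0000

Median = 52.0000


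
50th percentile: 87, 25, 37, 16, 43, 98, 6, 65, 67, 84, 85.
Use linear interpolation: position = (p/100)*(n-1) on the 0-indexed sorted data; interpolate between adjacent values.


Sorted: 6, 16, 25, 37, 43, 65, 67, 84, 85, 87, 98
n = 11
Index = 50/100 * 10 = 5.0000
Lower = data[5] = 65, Upper = data[6] = 67
P50 = 65 + 0*(2) = 65.0000

P50 = 65.0000


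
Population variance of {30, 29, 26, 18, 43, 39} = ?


Mean = 30.8333
Squared deviations: 0.6944, 3.3611, 23.3611, 164.6944, 148.0278, 66.6944
Sum = 406.8333
Variance = 406.8333/6 = 67.8056

Variance = 67.8056


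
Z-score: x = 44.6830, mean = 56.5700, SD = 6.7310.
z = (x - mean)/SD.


z = (44.6830 - 56.5700)/6.7310
= -11.8870/6.7310
= -1.7660

z = -1.7660


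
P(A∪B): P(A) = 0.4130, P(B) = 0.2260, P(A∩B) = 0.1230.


P(A∪B) = 0.4130 + 0.2260 - 0.1230
= 0.6390 - 0.1230
= 0.5160

P(A∪B) = 0.5160


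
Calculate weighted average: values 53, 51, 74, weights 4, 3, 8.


Numerator = 53*4 + 51*3 + 74*8 = 957
Denominator = 4 + 3 + 8 = 15
WM = 957/15 = 63.8000

WM = 63.8000


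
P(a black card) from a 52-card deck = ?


26 black cards in 52 cards
P = 26/52 = 0.5000

P = 0.5000


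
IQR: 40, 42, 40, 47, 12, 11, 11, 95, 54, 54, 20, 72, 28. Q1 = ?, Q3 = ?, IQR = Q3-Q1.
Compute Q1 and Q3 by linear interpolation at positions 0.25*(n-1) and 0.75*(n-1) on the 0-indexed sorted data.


Sorted: 11, 11, 12, 20, 28, 40, 40, 42, 47, 54, 54, 72, 95
Q1 (25th %ile) = 20.0000
Q3 (75th %ile) = 54.0000
IQR = 54.0000 - 20.0000 = 34.0000

IQR = 34.0000


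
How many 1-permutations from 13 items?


P(13,1) = 13!/12!
= 6227020800/479001600
= 13

P(13,1) = 13


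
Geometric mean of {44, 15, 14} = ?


Product = 44 × 15 × 14 = 9240
GM = 9240^(1/3) = 20.9841

GM = 20.9841


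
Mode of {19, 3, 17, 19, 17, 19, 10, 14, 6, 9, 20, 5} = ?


Frequencies: 3:1, 5:1, 6:1, 9:1, 10:1, 14:1, 17:2, 19:3, 20:1
Max frequency = 3
Mode = 19

Mode = 19


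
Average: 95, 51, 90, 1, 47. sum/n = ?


Sum = 95 + 51 + 90 + 1 + 47 = 284
n = 5
Mean = 284/5 = 56.8000

Mean = 56.8000


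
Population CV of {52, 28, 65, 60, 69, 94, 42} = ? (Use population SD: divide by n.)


Mean = 58.5714
SD = 19.4925
CV = (19.4925/58.5714)*100 = 33.2799%

CV = 33.2799%


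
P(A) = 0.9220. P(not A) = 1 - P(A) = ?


P(not A) = 1 - 0.9220 = 0.0780

P(not A) = 0.0780


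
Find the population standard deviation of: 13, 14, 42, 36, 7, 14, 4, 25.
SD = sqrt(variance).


Mean = 19.3750
Variance = 163.4844
SD = sqrt(163.4844) = 12.7861

SD = 12.7861


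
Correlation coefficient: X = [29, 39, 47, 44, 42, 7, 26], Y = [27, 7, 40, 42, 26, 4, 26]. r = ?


Mean X = 33.4286, Mean Y = 24.5714
SD X = 12.948879, SD Y = 13.542074
Cov = 118.612245
r = 118.612245/(12.948879*13.542074) = 0.6764

r = 0.6764


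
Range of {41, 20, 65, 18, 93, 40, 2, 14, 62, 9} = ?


Max = 93, Min = 2
Range = 93 - 2 = 91

Range = 91


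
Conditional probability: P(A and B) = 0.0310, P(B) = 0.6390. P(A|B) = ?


P(A|B) = 0.0310/0.6390 = 0.0485

P(A|B) = 0.0485


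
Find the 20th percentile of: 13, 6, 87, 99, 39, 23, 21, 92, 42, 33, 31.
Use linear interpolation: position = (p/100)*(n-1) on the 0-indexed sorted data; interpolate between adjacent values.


Sorted: 6, 13, 21, 23, 31, 33, 39, 42, 87, 92, 99
n = 11
Index = 20/100 * 10 = 2.0000
Lower = data[2] = 21, Upper = data[3] = 23
P20 = 21 + 0*(2) = 21.0000

P20 = 21.0000


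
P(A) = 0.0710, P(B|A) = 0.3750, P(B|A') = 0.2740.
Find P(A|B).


P(B) = P(B|A)*P(A) + P(B|A')*P(A')
= 0.3750*0.0710 + 0.2740*0.9290
= 0.026625 + 0.254546 = 0.281171
P(A|B) = 0.026625/0.281171 = 0.0947

P(A|B) = 0.0947


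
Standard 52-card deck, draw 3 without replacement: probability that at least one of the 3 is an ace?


P(at least one) = 1 - P(none)
P(none) = (48/52) × (47/51) × (46/50) = 0.782624
P(at least one) = 1 - 0.782624 = 0.2174

P = 0.2174


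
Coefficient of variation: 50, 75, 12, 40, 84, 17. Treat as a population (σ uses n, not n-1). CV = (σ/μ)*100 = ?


Mean = 46.3333
SD = 26.8742
CV = (26.8742/46.3333)*100 = 58.0019%

CV = 58.0019%


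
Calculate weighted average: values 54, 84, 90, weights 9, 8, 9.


Numerator = 54*9 + 84*8 + 90*9 = 1968
Denominator = 9 + 8 + 9 = 26
WM = 1968/26 = 75.6923

WM = 75.6923


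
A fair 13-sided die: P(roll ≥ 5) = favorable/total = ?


Favorable outcomes (roll ≥ 5): 9
Total outcomes = 13
P = 9/13 = 0.6923

P = 0.6923


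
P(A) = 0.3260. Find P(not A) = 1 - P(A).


P(not A) = 1 - 0.3260 = 0.6740

P(not A) = 0.6740


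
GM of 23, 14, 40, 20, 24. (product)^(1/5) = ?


Product = 23 × 14 × 40 × 20 × 24 = 6182400
GM = 6182400^(1/5) = 22.8156

GM = 22.8156


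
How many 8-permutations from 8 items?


P(8,8) = 8!/0!
= 40320/1
= 40320

P(8,8) = 40320


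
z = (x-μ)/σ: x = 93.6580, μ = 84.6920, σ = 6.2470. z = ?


z = (93.6580 - 84.6920)/6.2470
= 8.9660/6.2470
= 1.4352

z = 1.4352


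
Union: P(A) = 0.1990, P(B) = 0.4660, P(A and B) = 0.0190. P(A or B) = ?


P(A∪B) = 0.1990 + 0.4660 - 0.0190
= 0.6650 - 0.0190
= 0.6460

P(A∪B) = 0.6460


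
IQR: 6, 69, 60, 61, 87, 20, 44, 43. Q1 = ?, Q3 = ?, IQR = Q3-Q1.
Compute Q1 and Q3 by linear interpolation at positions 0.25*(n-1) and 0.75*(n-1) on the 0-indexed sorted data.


Sorted: 6, 20, 43, 44, 60, 61, 69, 87
Q1 (25th %ile) = 37.2500
Q3 (75th %ile) = 63.0000
IQR = 63.0000 - 37.2500 = 25.7500

IQR = 25.7500


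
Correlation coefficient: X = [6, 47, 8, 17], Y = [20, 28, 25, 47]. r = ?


Mean X = 19.5000, Mean Y = 30.0000
SD X = 16.408839, SD Y = 10.222524
Cov = 23.750000
r = 23.750000/(16.408839*10.222524) = 0.1416

r = 0.1416


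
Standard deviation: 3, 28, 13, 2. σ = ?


Mean = 11.5000
Variance = 109.2500
SD = sqrt(109.2500) = 10.4523

SD = 10.4523


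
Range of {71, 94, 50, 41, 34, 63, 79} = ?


Max = 94, Min = 34
Range = 94 - 34 = 60

Range = 60


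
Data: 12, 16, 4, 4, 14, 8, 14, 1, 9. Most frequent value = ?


Frequencies: 1:1, 4:2, 8:1, 9:1, 12:1, 14:2, 16:1
Max frequency = 2
Mode = 4, 14

Mode = 4, 14


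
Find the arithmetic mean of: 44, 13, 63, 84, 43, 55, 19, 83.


Sum = 44 + 13 + 63 + 84 + 43 + 55 + 19 + 83 = 404
n = 8
Mean = 404/8 = 50.5000

Mean = 50.5000


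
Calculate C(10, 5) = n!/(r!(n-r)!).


C(10,5) = 10!/(5! × 5!)
= 3628800/(120 × 120)
= 252

C(10,5) = 252


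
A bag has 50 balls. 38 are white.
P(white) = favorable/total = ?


P = 38/50 = 0.7600

P = 0.7600


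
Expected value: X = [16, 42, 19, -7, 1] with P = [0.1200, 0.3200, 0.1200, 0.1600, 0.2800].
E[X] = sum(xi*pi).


E[X] = 16*0.1200 + 42*0.3200 + 19*0.1200 - 7*0.1600 + 1*0.2800
= 1.9200 + 13.4400 + 2.2800 - 1.1200 + 0.2800
= 16.8000

E[X] = 16.8000


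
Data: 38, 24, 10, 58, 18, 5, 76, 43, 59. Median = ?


Sorted: 5, 10, 18, 24, 38, 43, 58, 59, 76
n = 9 (odd)
Middle value = 38

Median = 38


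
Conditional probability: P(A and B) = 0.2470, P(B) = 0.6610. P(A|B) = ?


P(A|B) = 0.2470/0.6610 = 0.3737

P(A|B) = 0.3737


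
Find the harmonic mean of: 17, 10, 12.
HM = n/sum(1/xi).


Sum of reciprocals = 1/17 + 1/10 + 1/12 = 0.242157
HM = 3/0.242157 = 12.3887

HM = 12.3887


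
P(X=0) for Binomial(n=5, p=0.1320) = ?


C(5,0) = 1
p^0 = 1.000000
(1-p)^5 = 0.492718
P = 1 * 1.000000 * 0.492718 = 0.4927

P(X=0) = 0.4927


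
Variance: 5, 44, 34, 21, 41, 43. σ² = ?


Mean = 31.3333
Squared deviations: 693.4444, 160.4444, 7.1111, 106.7778, 93.4444, 136.1111
Sum = 1197.3333
Variance = 1197.3333/6 = 199.5556

Variance = 199.5556


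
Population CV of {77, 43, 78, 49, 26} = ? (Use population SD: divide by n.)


Mean = 54.6000
SD = 20.1653
CV = (20.1653/54.6000)*100 = 36.9328%

CV = 36.9328%


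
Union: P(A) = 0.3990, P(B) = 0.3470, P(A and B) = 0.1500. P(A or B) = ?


P(A∪B) = 0.3990 + 0.3470 - 0.1500
= 0.7460 - 0.1500
= 0.5960

P(A∪B) = 0.5960


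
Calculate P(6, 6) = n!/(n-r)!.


P(6,6) = 6!/0!
= 720/1
= 720

P(6,6) = 720
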